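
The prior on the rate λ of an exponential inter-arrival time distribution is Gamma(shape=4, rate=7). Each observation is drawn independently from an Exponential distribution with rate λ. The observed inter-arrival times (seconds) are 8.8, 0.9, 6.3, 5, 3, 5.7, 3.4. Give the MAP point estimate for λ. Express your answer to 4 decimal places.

λ̂_MAP = 0.2494

The Exponential(rate=λ) likelihood is ∝ λ^n e^(−λΣtᵢ). Here n = 7 and Σtᵢ = 8.8 + 0.9 + 6.3 + 5 + 3 + 5.7 + 3.4 = 33.1.
Posterior ∝ λ^3e^(−7λ) · λ^7e^(−33.1λ) = λ^10e^(−40.1λ), i.e. Gamma(11, 40.1).
Mode = (a−1)/b = 10/40.1 ≈ 0.2494.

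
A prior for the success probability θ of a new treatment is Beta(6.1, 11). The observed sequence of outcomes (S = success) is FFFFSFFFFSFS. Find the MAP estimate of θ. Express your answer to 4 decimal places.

Prior: Beta(6.1, 11).
Data: 3 successes in 12 trials (from the sequence). The binomial likelihood contributes θ^3(1−θ)^9, so the posterior is Beta(6.1+3, 11+9) = Beta(9.1, 20).
For Beta(a, b) with a, b > 1 the mode is (a−1)/(a+b−2) = 8.1/27.1 ≈ 0.2989.

θ̂_MAP = 0.2989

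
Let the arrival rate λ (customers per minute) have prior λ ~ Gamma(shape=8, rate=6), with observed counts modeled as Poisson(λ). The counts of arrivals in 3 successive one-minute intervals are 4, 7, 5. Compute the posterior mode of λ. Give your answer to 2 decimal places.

λ̂_MAP = 2.56

Σxᵢ = 4+7+5 = 16, with n = 3.
Posterior ∝ λ^7e^(−6λ) · λ^16e^(−3λ) = λ^23e^(−9λ), i.e. Gamma(shape=24, rate=9).
The mode of a Gamma(a, b) with a ≥ 1 (shape–rate) is (a−1)/b = 23/9 ≈ 2.56.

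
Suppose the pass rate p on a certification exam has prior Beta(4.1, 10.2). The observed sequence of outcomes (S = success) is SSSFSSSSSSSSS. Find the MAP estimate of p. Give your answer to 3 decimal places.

Prior: Beta(4.1, 10.2).
Data: 12 successes in 13 trials (from the sequence). The binomial likelihood contributes p^12(1−p)^1, so the posterior is Beta(4.1+12, 10.2+1) = Beta(16.1, 11.2).
For Beta(a, b) with a, b > 1 the mode is (a−1)/(a+b−2) = 15.1/25.3 ≈ 0.597.

p̂_MAP = 0.597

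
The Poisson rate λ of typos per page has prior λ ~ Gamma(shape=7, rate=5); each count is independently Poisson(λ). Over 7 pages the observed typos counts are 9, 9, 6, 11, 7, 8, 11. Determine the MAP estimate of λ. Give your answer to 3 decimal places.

Σxᵢ = 9+9+6+11+7+8+11 = 61, with n = 7.
Posterior ∝ λ^6e^(−5λ) · λ^61e^(−7λ) = λ^67e^(−12λ), i.e. Gamma(shape=68, rate=12).
The mode of a Gamma(a, b) with a ≥ 1 (shape–rate) is (a−1)/b = 67/12 ≈ 5.583.

λ̂_MAP = 5.583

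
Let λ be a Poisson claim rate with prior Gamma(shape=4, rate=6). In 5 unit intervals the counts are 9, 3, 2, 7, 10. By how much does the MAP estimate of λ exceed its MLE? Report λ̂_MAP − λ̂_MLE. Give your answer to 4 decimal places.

Σxᵢ = 31. Posterior is Gamma(35, 11); MAP = (35−1)/11 = 34/11 ≈ 3.09091.
MLE = x̄ = 31/5 ≈ 6.20000.
Difference = 34/11 − 31/5 = -171/55 ≈ -3.1091.

MAP − MLE = -3.1091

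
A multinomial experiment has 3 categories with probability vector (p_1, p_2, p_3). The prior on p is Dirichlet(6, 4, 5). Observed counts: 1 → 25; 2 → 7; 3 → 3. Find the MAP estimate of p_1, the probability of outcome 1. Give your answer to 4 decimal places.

The posterior is Dirichlet(αᵢ + nᵢ) = Dirichlet(31, 11, 8).
For a Dirichlet(a₁,…,a_K) with all aᵢ > 1, the mode has j-th component (aⱼ − 1)/(Σaᵢ − K).
Here Σaᵢ = 50 and K = 3, so p_1 = (31 − 1)/(50 − 3) = 30/47 ≈ 0.6383.

MAP estimate: 0.6383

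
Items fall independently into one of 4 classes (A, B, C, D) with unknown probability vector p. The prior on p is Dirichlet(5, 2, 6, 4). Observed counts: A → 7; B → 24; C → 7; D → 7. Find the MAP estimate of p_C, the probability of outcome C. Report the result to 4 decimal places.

MAP estimate of p_C = 0.2069

The posterior is Dirichlet(αᵢ + nᵢ) = Dirichlet(12, 26, 13, 11).
For a Dirichlet(a₁,…,a_K) with all aᵢ > 1, the mode has j-th component (aⱼ − 1)/(Σaᵢ − K).
Here Σaᵢ = 62 and K = 4, so p_C = (13 − 1)/(62 − 4) = 12/58 ≈ 0.2069.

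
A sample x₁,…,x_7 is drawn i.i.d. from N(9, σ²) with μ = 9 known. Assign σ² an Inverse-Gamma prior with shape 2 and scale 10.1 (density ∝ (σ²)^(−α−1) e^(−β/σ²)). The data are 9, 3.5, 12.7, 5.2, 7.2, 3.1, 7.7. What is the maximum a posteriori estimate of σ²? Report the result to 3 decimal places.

Sum of squared deviations about the known mean: SS = (9−9)² + (3.5−9)² + (12.7−9)² + (5.2−9)² + (7.2−9)² + (3.1−9)² + (7.7−9)² = 98.12.
The Normal likelihood contributes (σ²)^(−n/2) exp(−SS/(2σ²)), so the posterior is Inverse-Gamma(α + n/2, β + SS/2) = Inverse-Gamma(5.5, 59.16).
The mode of Inverse-Gamma(a, b) is b/(a+1) = 59.16/6.5 ≈ 9.102.

σ̂²_MAP = 9.102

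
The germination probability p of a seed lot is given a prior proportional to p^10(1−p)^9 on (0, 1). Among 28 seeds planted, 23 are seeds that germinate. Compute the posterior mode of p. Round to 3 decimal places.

p̂_MAP = 0.702

The prior density ∝ p^10(1−p)^9 is the kernel of Beta(11, 10).
Data: 23 successes in 28 trials. The binomial likelihood contributes p^23(1−p)^5, so the posterior is Beta(11+23, 10+5) = Beta(34, 15).
For Beta(a, b) with a, b > 1 the mode is (a−1)/(a+b−2) = 33/47 ≈ 0.702.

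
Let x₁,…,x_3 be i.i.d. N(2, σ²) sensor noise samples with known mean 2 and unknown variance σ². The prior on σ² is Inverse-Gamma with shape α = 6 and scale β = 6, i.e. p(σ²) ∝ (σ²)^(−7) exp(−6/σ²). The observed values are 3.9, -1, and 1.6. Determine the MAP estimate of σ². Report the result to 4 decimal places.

Sum of squared deviations about the known mean: SS = (3.9−2)² + (-1−2)² + (1.6−2)² = 12.77.
The Normal likelihood contributes (σ²)^(−n/2) exp(−SS/(2σ²)), so the posterior is Inverse-Gamma(α + n/2, β + SS/2) = Inverse-Gamma(7.5, 12.385).
The mode of Inverse-Gamma(a, b) is b/(a+1) = 12.385/8.5 ≈ 1.4571.

σ̂²_MAP = 1.4571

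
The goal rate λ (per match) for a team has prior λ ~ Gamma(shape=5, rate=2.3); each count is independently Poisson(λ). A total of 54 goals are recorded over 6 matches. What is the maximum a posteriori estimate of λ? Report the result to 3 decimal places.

λ̂_MAP = 6.988

Σxᵢ = 54, n = 6.
Posterior ∝ λ^4e^(−2.3λ) · λ^54e^(−6λ) = λ^58e^(−8.3λ), i.e. Gamma(shape=59, rate=8.3).
The mode of a Gamma(a, b) with a ≥ 1 (shape–rate) is (a−1)/b = 58/8.3 ≈ 6.988.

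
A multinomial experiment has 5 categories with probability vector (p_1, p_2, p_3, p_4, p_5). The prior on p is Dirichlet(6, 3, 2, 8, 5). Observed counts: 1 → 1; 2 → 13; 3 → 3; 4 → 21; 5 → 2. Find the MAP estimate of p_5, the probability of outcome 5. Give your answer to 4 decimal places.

MAP estimate: 0.1017

The posterior is Dirichlet(αᵢ + nᵢ) = Dirichlet(7, 16, 5, 29, 7).
For a Dirichlet(a₁,…,a_K) with all aᵢ > 1, the mode has j-th component (aⱼ − 1)/(Σaᵢ − K).
Here Σaᵢ = 64 and K = 5, so p_5 = (7 − 1)/(64 − 5) = 6/59 ≈ 0.1017.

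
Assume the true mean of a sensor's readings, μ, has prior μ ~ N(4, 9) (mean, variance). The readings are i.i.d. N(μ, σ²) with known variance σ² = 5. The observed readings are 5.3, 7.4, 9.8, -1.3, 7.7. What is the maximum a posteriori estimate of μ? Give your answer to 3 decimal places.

μ̂_MAP = 5.602

n = 5; x̄ = (5.3 + 7.4 + 9.8 + (-1.3) + 7.7)/5 = 28.9/5 = 5.78.
For a Normal prior and Normal likelihood with known variance, the posterior is Normal; its mode equals its mean, the precision-weighted average.
Prior precision 1/σ₀² = 1/9; data precision n/σ² = 5/5 = 1.
μ̂ = ((1/9)·4 + 1·5.78) / (1/9 + 1) = (2801/450)/(10/9) = 5.602.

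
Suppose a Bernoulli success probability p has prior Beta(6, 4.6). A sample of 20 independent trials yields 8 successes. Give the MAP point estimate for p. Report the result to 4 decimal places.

Prior: Beta(6, 4.6).
Data: 8 successes in 20 trials. The binomial likelihood contributes p^8(1−p)^12, so the posterior is Beta(6+8, 4.6+12) = Beta(14, 16.6).
For Beta(a, b) with a, b > 1 the mode is (a−1)/(a+b−2) = 13/28.6 ≈ 0.4545.

p̂_MAP = 0.4545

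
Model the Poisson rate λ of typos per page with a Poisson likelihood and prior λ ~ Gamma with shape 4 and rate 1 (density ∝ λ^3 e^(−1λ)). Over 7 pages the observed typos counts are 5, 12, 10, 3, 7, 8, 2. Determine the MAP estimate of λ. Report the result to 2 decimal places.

λ̂_MAP = 6.25

Σxᵢ = 5+12+10+3+7+8+2 = 47, with n = 7.
Posterior ∝ λ^3e^(−1λ) · λ^47e^(−7λ) = λ^50e^(−8λ), i.e. Gamma(shape=51, rate=8).
The mode of a Gamma(a, b) with a ≥ 1 (shape–rate) is (a−1)/b = 50/8 ≈ 6.25.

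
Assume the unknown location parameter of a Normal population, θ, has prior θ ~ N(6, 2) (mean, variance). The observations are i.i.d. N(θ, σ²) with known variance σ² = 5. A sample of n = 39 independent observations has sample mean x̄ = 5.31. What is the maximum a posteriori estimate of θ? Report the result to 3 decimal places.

n = 39, x̄ = 5.31.
For a Normal prior and Normal likelihood with known variance, the posterior is Normal; its mode equals its mean, the precision-weighted average.
Prior precision 1/σ₀² = 1/2 = 0.5; data precision n/σ² = 39/5 = 7.8.
θ̂ = (0.5·6 + 7.8·5.31) / (0.5 + 7.8) = 44.418/8.3 = 22209/4150 ≈ 5.352.

θ̂_MAP = 5.352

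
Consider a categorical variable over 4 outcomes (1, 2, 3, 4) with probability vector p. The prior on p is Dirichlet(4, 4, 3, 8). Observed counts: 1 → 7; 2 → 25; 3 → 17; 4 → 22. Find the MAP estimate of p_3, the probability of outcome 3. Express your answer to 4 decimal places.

The posterior is Dirichlet(αᵢ + nᵢ) = Dirichlet(11, 29, 20, 30).
For a Dirichlet(a₁,…,a_K) with all aᵢ > 1, the mode has j-th component (aⱼ − 1)/(Σaᵢ − K).
Here Σaᵢ = 90 and K = 4, so p_3 = (20 − 1)/(90 − 4) = 19/86 ≈ 0.2209.

MAP estimate: 0.2209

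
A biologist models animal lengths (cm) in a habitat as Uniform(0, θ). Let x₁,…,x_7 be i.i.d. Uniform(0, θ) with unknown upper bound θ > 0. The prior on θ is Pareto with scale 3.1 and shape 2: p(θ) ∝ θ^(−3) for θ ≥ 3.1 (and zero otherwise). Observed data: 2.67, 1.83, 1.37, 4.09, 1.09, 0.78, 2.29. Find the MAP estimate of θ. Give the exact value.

The Uniform(0, θ) likelihood is θ^(−n) for θ ≥ max(xᵢ), zero otherwise. Here max(xᵢ) = 4.09.
Posterior ∝ θ^(−3) · θ^(−7) = θ^(−10) on θ ≥ max(3.1, 4.09) = 4.09.
This density is strictly decreasing in θ, so the posterior mode lies at the lower boundary of the support.

θ̂_MAP = 4.09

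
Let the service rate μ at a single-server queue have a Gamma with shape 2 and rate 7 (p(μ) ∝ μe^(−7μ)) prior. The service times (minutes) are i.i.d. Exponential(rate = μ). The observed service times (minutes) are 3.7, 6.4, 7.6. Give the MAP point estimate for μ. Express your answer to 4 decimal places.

μ̂_MAP = 0.1619

The Exponential(rate=μ) likelihood is ∝ μ^n e^(−μΣtᵢ). Here n = 3 and Σtᵢ = 3.7 + 6.4 + 7.6 = 17.7.
Posterior ∝ μe^(−7μ) · μ^3e^(−17.7μ) = μ^4e^(−24.7μ), i.e. Gamma(5, 24.7).
Mode = (a−1)/b = 4/24.7 ≈ 0.1619.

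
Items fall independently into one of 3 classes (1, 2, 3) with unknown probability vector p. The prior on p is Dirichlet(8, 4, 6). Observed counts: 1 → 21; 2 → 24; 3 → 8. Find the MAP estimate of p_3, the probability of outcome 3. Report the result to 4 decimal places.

The posterior is Dirichlet(αᵢ + nᵢ) = Dirichlet(29, 28, 14).
For a Dirichlet(a₁,…,a_K) with all aᵢ > 1, the mode has j-th component (aⱼ − 1)/(Σaᵢ − K).
Here Σaᵢ = 71 and K = 3, so p_3 = (14 − 1)/(71 − 3) = 13/68 ≈ 0.1912.

MAP estimate: 0.1912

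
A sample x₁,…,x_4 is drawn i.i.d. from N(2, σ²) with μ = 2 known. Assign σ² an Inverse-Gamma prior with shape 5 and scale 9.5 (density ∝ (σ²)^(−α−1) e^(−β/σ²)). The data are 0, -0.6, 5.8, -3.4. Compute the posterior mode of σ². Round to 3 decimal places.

Sum of squared deviations about the known mean: SS = (0−2)² + (-0.6−2)² + (5.8−2)² + (-3.4−2)² = 54.36.
The Normal likelihood contributes (σ²)^(−n/2) exp(−SS/(2σ²)), so the posterior is Inverse-Gamma(α + n/2, β + SS/2) = Inverse-Gamma(7, 36.68).
The mode of Inverse-Gamma(a, b) is b/(a+1) = 36.68/8 ≈ 4.585.

σ̂²_MAP = 4.585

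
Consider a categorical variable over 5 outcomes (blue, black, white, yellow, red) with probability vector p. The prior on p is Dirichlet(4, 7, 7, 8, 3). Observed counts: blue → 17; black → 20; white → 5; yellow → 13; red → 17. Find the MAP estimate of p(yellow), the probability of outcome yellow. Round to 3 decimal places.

The posterior is Dirichlet(αᵢ + nᵢ) = Dirichlet(21, 27, 12, 21, 20).
For a Dirichlet(a₁,…,a_K) with all aᵢ > 1, the mode has j-th component (aⱼ − 1)/(Σaᵢ − K).
Here Σaᵢ = 101 and K = 5, so p(yellow) = (21 − 1)/(101 − 5) = 20/96 ≈ 0.208.

MAP estimate of p(yellow) = 0.208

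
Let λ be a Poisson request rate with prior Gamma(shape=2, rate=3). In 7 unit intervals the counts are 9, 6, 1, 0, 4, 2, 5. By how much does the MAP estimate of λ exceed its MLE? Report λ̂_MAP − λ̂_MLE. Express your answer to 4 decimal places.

MAP − MLE = -1.0571

Σxᵢ = 27. Posterior is Gamma(29, 10); MAP = (29−1)/10 = 28/10 ≈ 2.80000.
MLE = x̄ = 27/7 ≈ 3.85714.
Difference = 28/10 − 27/7 = -37/35 ≈ -1.0571.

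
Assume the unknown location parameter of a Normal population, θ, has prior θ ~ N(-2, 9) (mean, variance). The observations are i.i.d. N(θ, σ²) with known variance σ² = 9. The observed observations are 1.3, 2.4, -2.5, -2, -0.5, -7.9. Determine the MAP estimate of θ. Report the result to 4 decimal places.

n = 6; x̄ = (1.3 + 2.4 + (-2.5) + (-2) + (-0.5) + (-7.9))/6 = -9.2/6 = -23/15 ≈ -1.5333.
For a Normal prior and Normal likelihood with known variance, the posterior is Normal; its mode equals its mean, the precision-weighted average.
Prior precision 1/σ₀² = 1/9; data precision n/σ² = 6/9 = 2/3.
θ̂ = ((1/9)·(-2) + (2/3)·(-23/15)) / (1/9 + 2/3) = (-56/45)/(7/9) = -1.6000.

θ̂_MAP = -1.6000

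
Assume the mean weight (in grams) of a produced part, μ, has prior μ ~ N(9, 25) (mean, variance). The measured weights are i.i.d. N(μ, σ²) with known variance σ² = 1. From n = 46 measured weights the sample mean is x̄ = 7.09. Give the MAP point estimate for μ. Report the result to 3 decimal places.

μ̂_MAP = 7.092

n = 46, x̄ = 7.09.
For a Normal prior and Normal likelihood with known variance, the posterior is Normal; its mode equals its mean, the precision-weighted average.
Prior precision 1/σ₀² = 1/25 = 0.04; data precision n/σ² = 46/1 = 46.
μ̂ = (0.04·9 + 46·7.09) / (0.04 + 46) = 326.5/46.04 = 16325/2302 ≈ 7.092.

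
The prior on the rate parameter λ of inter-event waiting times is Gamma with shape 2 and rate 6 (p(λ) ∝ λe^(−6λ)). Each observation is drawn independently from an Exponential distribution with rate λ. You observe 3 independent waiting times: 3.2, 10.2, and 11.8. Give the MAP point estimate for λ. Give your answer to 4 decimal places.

The Exponential(rate=λ) likelihood is ∝ λ^n e^(−λΣtᵢ). Here n = 3 and Σtᵢ = 3.2 + 10.2 + 11.8 = 25.2.
Posterior ∝ λe^(−6λ) · λ^3e^(−25.2λ) = λ^4e^(−31.2λ), i.e. Gamma(5, 31.2).
Mode = (a−1)/b = 4/31.2 ≈ 0.1282.

λ̂_MAP = 0.1282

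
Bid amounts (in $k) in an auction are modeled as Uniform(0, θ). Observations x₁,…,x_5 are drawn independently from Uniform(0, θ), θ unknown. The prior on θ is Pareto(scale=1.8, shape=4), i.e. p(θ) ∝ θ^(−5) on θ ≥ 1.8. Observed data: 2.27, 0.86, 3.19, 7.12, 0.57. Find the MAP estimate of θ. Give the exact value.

θ̂_MAP = 7.12

The Uniform(0, θ) likelihood is θ^(−n) for θ ≥ max(xᵢ), zero otherwise. Here max(xᵢ) = 7.12.
Posterior ∝ θ^(−5) · θ^(−5) = θ^(−10) on θ ≥ max(1.8, 7.12) = 7.12.
This density is strictly decreasing in θ, so the posterior mode lies at the lower boundary of the support.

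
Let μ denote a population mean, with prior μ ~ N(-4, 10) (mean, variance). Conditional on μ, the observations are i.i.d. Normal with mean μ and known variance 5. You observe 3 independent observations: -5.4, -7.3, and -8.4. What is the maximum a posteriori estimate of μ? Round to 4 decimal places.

μ̂_MAP = -6.6000

n = 3; x̄ = ((-5.4) + (-7.3) + (-8.4))/3 = -21.1/3 = -211/30 ≈ -7.0333.
For a Normal prior and Normal likelihood with known variance, the posterior is Normal; its mode equals its mean, the precision-weighted average.
Prior precision 1/σ₀² = 1/10 = 0.1; data precision n/σ² = 3/5 = 0.6.
μ̂ = (0.1·(-4) + 0.6·(-211/30)) / (0.1 + 0.6) = (-4.62)/0.7 = -6.6000.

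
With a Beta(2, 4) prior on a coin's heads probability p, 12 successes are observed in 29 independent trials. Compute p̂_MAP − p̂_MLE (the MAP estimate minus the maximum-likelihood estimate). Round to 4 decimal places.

Posterior is Beta(14, 21); MAP = (14−1)/(35−2) = 13/33 ≈ 0.39394.
MLE ignores the prior: p̂_MLE = k/n = 12/29 ≈ 0.41379.
Difference = 13/33 − 12/29 = -19/957 ≈ -0.0199.

MAP − MLE = -0.0199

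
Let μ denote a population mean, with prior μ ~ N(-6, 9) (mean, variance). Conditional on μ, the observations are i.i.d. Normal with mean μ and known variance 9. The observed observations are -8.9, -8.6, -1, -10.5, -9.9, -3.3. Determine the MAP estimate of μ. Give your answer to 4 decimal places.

μ̂_MAP = -6.8857

n = 6; x̄ = ((-8.9) + (-8.6) + (-1) + (-10.5) + (-9.9) + (-3.3))/6 = -42.2/6 = -211/30 ≈ -7.0333.
For a Normal prior and Normal likelihood with known variance, the posterior is Normal; its mode equals its mean, the precision-weighted average.
Prior precision 1/σ₀² = 1/9; data precision n/σ² = 6/9 = 2/3.
μ̂ = ((1/9)·(-6) + (2/3)·(-211/30)) / (1/9 + 2/3) = (-241/45)/(7/9) = -241/35 ≈ -6.8857.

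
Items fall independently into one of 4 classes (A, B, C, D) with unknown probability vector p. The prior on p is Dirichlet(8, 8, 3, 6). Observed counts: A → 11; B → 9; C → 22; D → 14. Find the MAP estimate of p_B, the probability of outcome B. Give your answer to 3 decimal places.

MAP estimate of p_B = 0.208

The posterior is Dirichlet(αᵢ + nᵢ) = Dirichlet(19, 17, 25, 20).
For a Dirichlet(a₁,…,a_K) with all aᵢ > 1, the mode has j-th component (aⱼ − 1)/(Σaᵢ − K).
Here Σaᵢ = 81 and K = 4, so p_B = (17 − 1)/(81 − 4) = 16/77 ≈ 0.208.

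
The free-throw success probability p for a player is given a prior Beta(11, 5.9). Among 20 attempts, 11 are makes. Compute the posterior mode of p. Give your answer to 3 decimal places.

p̂_MAP = 0.602

Prior: Beta(11, 5.9).
Data: 11 successes in 20 trials. The binomial likelihood contributes p^11(1−p)^9, so the posterior is Beta(11+11, 5.9+9) = Beta(22, 14.9).
For Beta(a, b) with a, b > 1 the mode is (a−1)/(a+b−2) = 21/34.9 ≈ 0.602.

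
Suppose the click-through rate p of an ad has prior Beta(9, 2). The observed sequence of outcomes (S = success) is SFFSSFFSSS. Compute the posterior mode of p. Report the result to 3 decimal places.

p̂_MAP = 0.737

Prior: Beta(9, 2).
Data: 6 successes in 10 trials (from the sequence). The binomial likelihood contributes p^6(1−p)^4, so the posterior is Beta(9+6, 2+4) = Beta(15, 6).
For Beta(a, b) with a, b > 1 the mode is (a−1)/(a+b−2) = 14/19 ≈ 0.737.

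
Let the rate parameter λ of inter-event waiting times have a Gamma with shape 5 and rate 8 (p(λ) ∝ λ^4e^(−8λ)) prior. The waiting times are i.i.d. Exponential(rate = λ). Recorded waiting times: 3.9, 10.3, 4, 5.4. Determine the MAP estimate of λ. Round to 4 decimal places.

λ̂_MAP = 0.2532

The Exponential(rate=λ) likelihood is ∝ λ^n e^(−λΣtᵢ). Here n = 4 and Σtᵢ = 3.9 + 10.3 + 4 + 5.4 = 23.6.
Posterior ∝ λ^4e^(−8λ) · λ^4e^(−23.6λ) = λ^8e^(−31.6λ), i.e. Gamma(9, 31.6).
Mode = (a−1)/b = 8/31.6 ≈ 0.2532.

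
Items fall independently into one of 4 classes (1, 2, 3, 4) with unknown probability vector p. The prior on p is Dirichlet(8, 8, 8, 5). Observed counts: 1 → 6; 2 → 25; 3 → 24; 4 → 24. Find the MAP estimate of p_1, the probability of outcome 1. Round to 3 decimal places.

MAP estimate: 0.125

The posterior is Dirichlet(αᵢ + nᵢ) = Dirichlet(14, 33, 32, 29).
For a Dirichlet(a₁,…,a_K) with all aᵢ > 1, the mode has j-th component (aⱼ − 1)/(Σaᵢ − K).
Here Σaᵢ = 108 and K = 4, so p_1 = (14 − 1)/(108 − 4) = 13/104 ≈ 0.125.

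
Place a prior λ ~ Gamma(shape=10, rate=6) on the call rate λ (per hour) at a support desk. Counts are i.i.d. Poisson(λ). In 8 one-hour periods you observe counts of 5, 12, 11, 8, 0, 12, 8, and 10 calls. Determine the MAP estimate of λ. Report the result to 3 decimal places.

λ̂_MAP = 5.357

Σxᵢ = 5+12+11+8+0+12+8+10 = 66, with n = 8.
Posterior ∝ λ^9e^(−6λ) · λ^66e^(−8λ) = λ^75e^(−14λ), i.e. Gamma(shape=76, rate=14).
The mode of a Gamma(a, b) with a ≥ 1 (shape–rate) is (a−1)/b = 75/14 ≈ 5.357.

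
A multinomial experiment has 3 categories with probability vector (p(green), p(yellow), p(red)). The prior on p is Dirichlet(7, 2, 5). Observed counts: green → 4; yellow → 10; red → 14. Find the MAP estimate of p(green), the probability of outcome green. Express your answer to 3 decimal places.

The posterior is Dirichlet(αᵢ + nᵢ) = Dirichlet(11, 12, 19).
For a Dirichlet(a₁,…,a_K) with all aᵢ > 1, the mode has j-th component (aⱼ − 1)/(Σaᵢ − K).
Here Σaᵢ = 42 and K = 3, so p(green) = (11 − 1)/(42 − 3) = 10/39 ≈ 0.256.

MAP estimate of p(green) = 0.256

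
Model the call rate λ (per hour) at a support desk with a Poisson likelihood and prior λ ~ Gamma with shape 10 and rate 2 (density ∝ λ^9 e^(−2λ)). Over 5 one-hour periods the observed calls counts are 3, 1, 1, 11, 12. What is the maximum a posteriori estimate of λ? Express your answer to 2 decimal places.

λ̂_MAP = 5.29

Σxᵢ = 3+1+1+11+12 = 28, with n = 5.
Posterior ∝ λ^9e^(−2λ) · λ^28e^(−5λ) = λ^37e^(−7λ), i.e. Gamma(shape=38, rate=7).
The mode of a Gamma(a, b) with a ≥ 1 (shape–rate) is (a−1)/b = 37/7 ≈ 5.29.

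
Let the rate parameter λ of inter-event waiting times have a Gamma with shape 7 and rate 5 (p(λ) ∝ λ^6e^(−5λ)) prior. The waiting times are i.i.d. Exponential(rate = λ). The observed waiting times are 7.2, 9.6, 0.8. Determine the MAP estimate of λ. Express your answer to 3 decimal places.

λ̂_MAP = 0.398

The Exponential(rate=λ) likelihood is ∝ λ^n e^(−λΣtᵢ). Here n = 3 and Σtᵢ = 7.2 + 9.6 + 0.8 = 17.6.
Posterior ∝ λ^6e^(−5λ) · λ^3e^(−17.6λ) = λ^9e^(−22.6λ), i.e. Gamma(10, 22.6).
Mode = (a−1)/b = 9/22.6 ≈ 0.398.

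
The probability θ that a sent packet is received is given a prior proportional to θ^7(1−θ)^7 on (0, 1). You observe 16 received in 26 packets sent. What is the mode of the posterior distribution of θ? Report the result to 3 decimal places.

The prior density ∝ θ^7(1−θ)^7 is the kernel of Beta(8, 8).
Data: 16 successes in 26 trials. The binomial likelihood contributes θ^16(1−θ)^10, so the posterior is Beta(8+16, 8+10) = Beta(24, 18).
For Beta(a, b) with a, b > 1 the mode is (a−1)/(a+b−2) = 23/40 ≈ 0.575.

θ̂_MAP = 0.575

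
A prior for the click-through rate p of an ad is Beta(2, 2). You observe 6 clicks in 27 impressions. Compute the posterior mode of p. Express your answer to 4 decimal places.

p̂_MAP = 0.2414

Prior: Beta(2, 2).
Data: 6 successes in 27 trials. The binomial likelihood contributes p^6(1−p)^21, so the posterior is Beta(2+6, 2+21) = Beta(8, 23).
For Beta(a, b) with a, b > 1 the mode is (a−1)/(a+b−2) = 7/29 ≈ 0.2414.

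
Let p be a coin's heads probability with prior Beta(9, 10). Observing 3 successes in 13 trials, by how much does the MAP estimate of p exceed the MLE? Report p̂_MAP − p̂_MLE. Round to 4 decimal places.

Posterior is Beta(12, 20); MAP = (12−1)/(32−2) = 11/30 ≈ 0.36667.
MLE ignores the prior: p̂_MLE = k/n = 3/13 ≈ 0.23077.
Difference = 11/30 − 3/13 = 53/390 ≈ 0.1359.

MAP − MLE = 0.1359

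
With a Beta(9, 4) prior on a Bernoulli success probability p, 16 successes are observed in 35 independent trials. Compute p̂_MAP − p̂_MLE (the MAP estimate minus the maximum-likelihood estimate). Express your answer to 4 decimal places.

MAP − MLE = 0.0646

Posterior is Beta(25, 23); MAP = (25−1)/(48−2) = 24/46 ≈ 0.52174.
MLE ignores the prior: p̂_MLE = k/n = 16/35 ≈ 0.45714.
Difference = 24/46 − 16/35 = 52/805 ≈ 0.0646.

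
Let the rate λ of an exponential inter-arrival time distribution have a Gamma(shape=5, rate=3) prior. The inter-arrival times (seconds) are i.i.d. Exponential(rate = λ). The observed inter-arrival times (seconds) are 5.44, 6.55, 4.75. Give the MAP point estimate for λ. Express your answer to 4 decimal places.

The Exponential(rate=λ) likelihood is ∝ λ^n e^(−λΣtᵢ). Here n = 3 and Σtᵢ = 5.44 + 6.55 + 4.75 = 16.74.
Posterior ∝ λ^4e^(−3λ) · λ^3e^(−16.74λ) = λ^7e^(−19.74λ), i.e. Gamma(8, 19.74).
Mode = (a−1)/b = 7/19.74 ≈ 0.3546.

λ̂_MAP = 0.3546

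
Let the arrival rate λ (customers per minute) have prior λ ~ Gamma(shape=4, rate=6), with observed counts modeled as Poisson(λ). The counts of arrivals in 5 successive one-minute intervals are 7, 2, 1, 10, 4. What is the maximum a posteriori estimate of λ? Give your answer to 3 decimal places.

Σxᵢ = 7+2+1+10+4 = 24, with n = 5.
Posterior ∝ λ^3e^(−6λ) · λ^24e^(−5λ) = λ^27e^(−11λ), i.e. Gamma(shape=28, rate=11).
The mode of a Gamma(a, b) with a ≥ 1 (shape–rate) is (a−1)/b = 27/11 ≈ 2.455.

λ̂_MAP = 2.455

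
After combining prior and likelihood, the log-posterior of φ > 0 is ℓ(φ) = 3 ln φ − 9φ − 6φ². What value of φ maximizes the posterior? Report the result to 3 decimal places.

ℓ'(φ) = 3/φ − 9 − 12φ. Setting this to zero and multiplying by φ: 12φ² + 9φ − 3 = 0.
φ = (−9 + √(9² + 4·12·3)) / (2·12) = (−9 + √225) / 24 = (−9 + 15)/24 = 1/4.
ℓ''(φ) = −3/φ² − 12 < 0, confirming a maximum.

φ̂_MAP = 0.250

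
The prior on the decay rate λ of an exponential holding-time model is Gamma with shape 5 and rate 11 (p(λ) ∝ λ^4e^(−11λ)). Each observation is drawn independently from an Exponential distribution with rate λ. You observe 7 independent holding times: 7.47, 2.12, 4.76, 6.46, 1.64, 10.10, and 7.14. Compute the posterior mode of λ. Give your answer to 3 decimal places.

λ̂_MAP = 0.217

The Exponential(rate=λ) likelihood is ∝ λ^n e^(−λΣtᵢ). Here n = 7 and Σtᵢ = 7.47 + 2.12 + 4.76 + 6.46 + 1.64 + 10.10 + 7.14 = 39.69.
Posterior ∝ λ^4e^(−11λ) · λ^7e^(−39.69λ) = λ^11e^(−50.69λ), i.e. Gamma(12, 50.69).
Mode = (a−1)/b = 11/50.69 ≈ 0.217.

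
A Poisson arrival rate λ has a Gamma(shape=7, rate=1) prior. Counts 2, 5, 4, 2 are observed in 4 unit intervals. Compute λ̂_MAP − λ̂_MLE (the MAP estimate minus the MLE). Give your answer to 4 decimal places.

Σxᵢ = 13. Posterior is Gamma(20, 5); MAP = (20−1)/5 = 19/5 ≈ 3.80000.
MLE = x̄ = 13/4 ≈ 3.25000.
Difference = 19/5 − 13/4 = 11/20 ≈ 0.5500.

MAP − MLE = 0.5500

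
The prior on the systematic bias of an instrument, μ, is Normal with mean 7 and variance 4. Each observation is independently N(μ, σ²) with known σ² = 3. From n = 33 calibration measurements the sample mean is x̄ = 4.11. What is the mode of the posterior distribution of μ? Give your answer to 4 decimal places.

μ̂_MAP = 4.1742

n = 33, x̄ = 4.11.
For a Normal prior and Normal likelihood with known variance, the posterior is Normal; its mode equals its mean, the precision-weighted average.
Prior precision 1/σ₀² = 1/4 = 0.25; data precision n/σ² = 33/3 = 11.
μ̂ = (0.25·7 + 11·4.11) / (0.25 + 11) = 46.96/11.25 = 4696/1125 ≈ 4.1742.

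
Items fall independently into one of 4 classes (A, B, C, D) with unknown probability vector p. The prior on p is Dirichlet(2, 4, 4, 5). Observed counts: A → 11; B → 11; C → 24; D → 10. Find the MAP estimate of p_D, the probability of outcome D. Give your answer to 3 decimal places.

The posterior is Dirichlet(αᵢ + nᵢ) = Dirichlet(13, 15, 28, 15).
For a Dirichlet(a₁,…,a_K) with all aᵢ > 1, the mode has j-th component (aⱼ − 1)/(Σaᵢ − K).
Here Σaᵢ = 71 and K = 4, so p_D = (15 − 1)/(71 − 4) = 14/67 ≈ 0.209.

MAP estimate of p_D = 0.209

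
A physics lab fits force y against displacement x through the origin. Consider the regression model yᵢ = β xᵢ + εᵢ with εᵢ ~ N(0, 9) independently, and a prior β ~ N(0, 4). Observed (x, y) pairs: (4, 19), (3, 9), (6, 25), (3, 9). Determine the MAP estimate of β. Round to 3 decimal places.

β̂_MAP = 3.875

log p(β | y) = −Σ(yᵢ − βxᵢ)²/(2·9) − β²/(2·4) + const.
Setting the derivative to zero: Σxᵢ(yᵢ − βxᵢ)/9 − β/4 = 0, so β = Σxᵢyᵢ / (Σxᵢ² + σ²/τ²).
Σxᵢyᵢ = 4·19 + 3·9 + 6·25 + 3·9 = 280; Σxᵢ² = 70; σ²/τ² = 2.25.
β̂_MAP = 280 / (70 + 2.25) = 280/72.25 ≈ 3.875.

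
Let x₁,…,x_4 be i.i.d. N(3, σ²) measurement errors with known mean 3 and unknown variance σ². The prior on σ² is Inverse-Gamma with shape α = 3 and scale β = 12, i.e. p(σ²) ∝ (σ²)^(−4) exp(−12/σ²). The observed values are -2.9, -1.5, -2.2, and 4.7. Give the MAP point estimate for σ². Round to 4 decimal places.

σ̂²_MAP = 9.0825

Sum of squared deviations about the known mean: SS = (-2.9−3)² + (-1.5−3)² + (-2.2−3)² + (4.7−3)² = 84.99.
The Normal likelihood contributes (σ²)^(−n/2) exp(−SS/(2σ²)), so the posterior is Inverse-Gamma(α + n/2, β + SS/2) = Inverse-Gamma(5, 54.495).
The mode of Inverse-Gamma(a, b) is b/(a+1) = 54.495/6 ≈ 9.0825.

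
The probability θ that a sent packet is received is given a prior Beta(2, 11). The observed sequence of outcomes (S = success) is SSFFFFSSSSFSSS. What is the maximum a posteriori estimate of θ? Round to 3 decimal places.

θ̂_MAP = 0.400

Prior: Beta(2, 11).
Data: 9 successes in 14 trials (from the sequence). The binomial likelihood contributes θ^9(1−θ)^5, so the posterior is Beta(2+9, 11+5) = Beta(11, 16).
For Beta(a, b) with a, b > 1 the mode is (a−1)/(a+b−2) = 10/25 ≈ 0.400.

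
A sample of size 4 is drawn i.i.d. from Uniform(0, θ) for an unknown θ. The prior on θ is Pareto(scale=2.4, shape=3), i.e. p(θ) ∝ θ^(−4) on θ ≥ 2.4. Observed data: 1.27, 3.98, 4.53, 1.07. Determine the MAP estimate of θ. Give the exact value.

The Uniform(0, θ) likelihood is θ^(−n) for θ ≥ max(xᵢ), zero otherwise. Here max(xᵢ) = 4.53.
Posterior ∝ θ^(−4) · θ^(−4) = θ^(−8) on θ ≥ max(2.4, 4.53) = 4.53.
This density is strictly decreasing in θ, so the posterior mode lies at the lower boundary of the support.

θ̂_MAP = 4.53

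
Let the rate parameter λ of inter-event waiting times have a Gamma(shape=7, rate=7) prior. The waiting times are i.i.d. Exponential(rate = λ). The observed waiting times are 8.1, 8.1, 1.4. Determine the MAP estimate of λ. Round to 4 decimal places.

λ̂_MAP = 0.3659

The Exponential(rate=λ) likelihood is ∝ λ^n e^(−λΣtᵢ). Here n = 3 and Σtᵢ = 8.1 + 8.1 + 1.4 = 17.6.
Posterior ∝ λ^6e^(−7λ) · λ^3e^(−17.6λ) = λ^9e^(−24.6λ), i.e. Gamma(10, 24.6).
Mode = (a−1)/b = 9/24.6 ≈ 0.3659.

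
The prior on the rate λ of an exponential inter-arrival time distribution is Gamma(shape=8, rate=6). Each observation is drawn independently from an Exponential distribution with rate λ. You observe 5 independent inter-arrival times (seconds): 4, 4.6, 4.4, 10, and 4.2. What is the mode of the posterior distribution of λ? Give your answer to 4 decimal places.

λ̂_MAP = 0.3614

The Exponential(rate=λ) likelihood is ∝ λ^n e^(−λΣtᵢ). Here n = 5 and Σtᵢ = 4 + 4.6 + 4.4 + 10 + 4.2 = 27.2.
Posterior ∝ λ^7e^(−6λ) · λ^5e^(−27.2λ) = λ^12e^(−33.2λ), i.e. Gamma(13, 33.2).
Mode = (a−1)/b = 12/33.2 ≈ 0.3614.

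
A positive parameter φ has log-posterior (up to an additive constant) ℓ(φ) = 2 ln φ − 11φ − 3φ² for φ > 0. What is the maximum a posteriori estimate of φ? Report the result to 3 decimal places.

ℓ'(φ) = 2/φ − 11 − 6φ. Setting this to zero and multiplying by φ: 6φ² + 11φ − 2 = 0.
φ = (−11 + √(11² + 4·6·2)) / (2·6) = (−11 + √169) / 12 = (−11 + 13)/12 = 1/6.
ℓ''(φ) = −2/φ² − 6 < 0, confirming a maximum.

φ̂_MAP = 0.167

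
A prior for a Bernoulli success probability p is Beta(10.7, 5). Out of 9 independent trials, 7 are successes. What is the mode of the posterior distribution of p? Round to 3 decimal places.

p̂_MAP = 0.736

Prior: Beta(10.7, 5).
Data: 7 successes in 9 trials. The binomial likelihood contributes p^7(1−p)^2, so the posterior is Beta(10.7+7, 5+2) = Beta(17.7, 7).
For Beta(a, b) with a, b > 1 the mode is (a−1)/(a+b−2) = 16.7/22.7 ≈ 0.736.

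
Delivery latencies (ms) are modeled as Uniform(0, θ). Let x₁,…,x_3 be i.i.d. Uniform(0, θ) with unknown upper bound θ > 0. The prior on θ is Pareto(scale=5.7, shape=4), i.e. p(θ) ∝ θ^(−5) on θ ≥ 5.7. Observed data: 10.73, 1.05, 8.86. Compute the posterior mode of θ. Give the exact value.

The Uniform(0, θ) likelihood is θ^(−n) for θ ≥ max(xᵢ), zero otherwise. Here max(xᵢ) = 10.73.
Posterior ∝ θ^(−5) · θ^(−3) = θ^(−8) on θ ≥ max(5.7, 10.73) = 10.73.
This density is strictly decreasing in θ, so the posterior mode lies at the lower boundary of the support.

θ̂_MAP = 10.73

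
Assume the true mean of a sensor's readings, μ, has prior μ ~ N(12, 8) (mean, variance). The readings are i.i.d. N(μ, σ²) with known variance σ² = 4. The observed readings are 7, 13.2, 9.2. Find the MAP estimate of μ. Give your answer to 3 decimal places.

n = 3; x̄ = (7 + 13.2 + 9.2)/3 = 29.4/3 = 9.8.
For a Normal prior and Normal likelihood with known variance, the posterior is Normal; its mode equals its mean, the precision-weighted average.
Prior precision 1/σ₀² = 1/8 = 0.125; data precision n/σ² = 3/4 = 0.75.
μ̂ = (0.125·12 + 0.75·9.8) / (0.125 + 0.75) = 8.85/0.875 = 354/35 ≈ 10.114.

μ̂_MAP = 10.114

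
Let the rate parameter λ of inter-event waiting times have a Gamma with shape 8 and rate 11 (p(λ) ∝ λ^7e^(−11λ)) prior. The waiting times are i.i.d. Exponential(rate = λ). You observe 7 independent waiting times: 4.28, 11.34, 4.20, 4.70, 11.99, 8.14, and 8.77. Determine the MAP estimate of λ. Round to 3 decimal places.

The Exponential(rate=λ) likelihood is ∝ λ^n e^(−λΣtᵢ). Here n = 7 and Σtᵢ = 4.28 + 11.34 + 4.20 + 4.70 + 11.99 + 8.14 + 8.77 = 53.42.
Posterior ∝ λ^7e^(−11λ) · λ^7e^(−53.42λ) = λ^14e^(−64.42λ), i.e. Gamma(15, 64.42).
Mode = (a−1)/b = 14/64.42 ≈ 0.217.

λ̂_MAP = 0.217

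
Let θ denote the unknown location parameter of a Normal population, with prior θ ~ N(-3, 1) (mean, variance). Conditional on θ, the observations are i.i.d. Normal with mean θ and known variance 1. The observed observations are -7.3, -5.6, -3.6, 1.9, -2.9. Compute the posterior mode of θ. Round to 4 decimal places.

θ̂_MAP = -3.4167

n = 5; x̄ = ((-7.3) + (-5.6) + (-3.6) + 1.9 + (-2.9))/5 = -17.5/5 = -3.5.
For a Normal prior and Normal likelihood with known variance, the posterior is Normal; its mode equals its mean, the precision-weighted average.
Prior precision 1/σ₀² = 1/1 = 1; data precision n/σ² = 5/1 = 5.
θ̂ = (1·(-3) + 5·(-3.5)) / (1 + 5) = (-20.5)/6 = -41/12 ≈ -3.4167.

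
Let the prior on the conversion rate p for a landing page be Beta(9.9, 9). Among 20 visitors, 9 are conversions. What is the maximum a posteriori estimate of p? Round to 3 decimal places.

Prior: Beta(9.9, 9).
Data: 9 successes in 20 trials. The binomial likelihood contributes p^9(1−p)^11, so the posterior is Beta(9.9+9, 9+11) = Beta(18.9, 20).
For Beta(a, b) with a, b > 1 the mode is (a−1)/(a+b−2) = 17.9/36.9 ≈ 0.485.

p̂_MAP = 0.485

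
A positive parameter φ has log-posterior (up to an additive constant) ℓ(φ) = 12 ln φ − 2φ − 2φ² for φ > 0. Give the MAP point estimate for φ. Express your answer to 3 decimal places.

ℓ'(φ) = 12/φ − 2 − 4φ. Setting this to zero and multiplying by φ: 4φ² + 2φ − 12 = 0.
φ = (−2 + √(2² + 4·4·12)) / (2·4) = (−2 + √196) / 8 = (−2 + 14)/8 = 3/2.
ℓ''(φ) = −12/φ² − 4 < 0, confirming a maximum.

φ̂_MAP = 1.500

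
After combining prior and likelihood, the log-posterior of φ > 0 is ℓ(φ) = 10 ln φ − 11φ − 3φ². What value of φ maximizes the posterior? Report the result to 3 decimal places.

ℓ'(φ) = 10/φ − 11 − 6φ. Setting this to zero and multiplying by φ: 6φ² + 11φ − 10 = 0.
φ = (−11 + √(11² + 4·6·10)) / (2·6) = (−11 + √361) / 12 = (−11 + 19)/12 = 2/3.
ℓ''(φ) = −10/φ² − 6 < 0, confirming a maximum.

φ̂_MAP = 0.667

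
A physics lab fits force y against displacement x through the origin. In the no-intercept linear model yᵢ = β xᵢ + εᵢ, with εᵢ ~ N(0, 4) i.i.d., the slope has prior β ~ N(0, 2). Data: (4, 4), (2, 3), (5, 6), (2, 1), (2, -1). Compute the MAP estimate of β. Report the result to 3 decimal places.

log p(β | y) = −Σ(yᵢ − βxᵢ)²/(2·4) − β²/(2·2) + const.
Setting the derivative to zero: Σxᵢ(yᵢ − βxᵢ)/4 − β/2 = 0, so β = Σxᵢyᵢ / (Σxᵢ² + σ²/τ²).
Σxᵢyᵢ = 4·4 + 2·3 + 5·6 + 2·1 + 2·(-1) = 52; Σxᵢ² = 53; σ²/τ² = 2.
β̂_MAP = 52 / (53 + 2) = 52/55 ≈ 0.945.

β̂_MAP = 0.945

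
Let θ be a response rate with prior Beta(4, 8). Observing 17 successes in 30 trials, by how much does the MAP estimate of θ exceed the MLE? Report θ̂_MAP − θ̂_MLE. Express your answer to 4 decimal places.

MAP − MLE = -0.0667

Posterior is Beta(21, 21); MAP = (21−1)/(42−2) = 20/40 ≈ 0.50000.
MLE ignores the prior: θ̂_MLE = k/n = 17/30 ≈ 0.56667.
Difference = 20/40 − 17/30 = -1/15 ≈ -0.0667.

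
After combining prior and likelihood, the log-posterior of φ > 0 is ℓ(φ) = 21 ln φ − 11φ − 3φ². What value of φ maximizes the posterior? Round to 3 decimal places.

φ̂_MAP = 1.167

ℓ'(φ) = 21/φ − 11 − 6φ. Setting this to zero and multiplying by φ: 6φ² + 11φ − 21 = 0.
φ = (−11 + √(11² + 4·6·21)) / (2·6) = (−11 + √625) / 12 = (−11 + 25)/12 = 7/6.
ℓ''(φ) = −21/φ² − 6 < 0, confirming a maximum.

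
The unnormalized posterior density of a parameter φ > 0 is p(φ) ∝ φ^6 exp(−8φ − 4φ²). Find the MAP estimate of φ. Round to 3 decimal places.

ℓ'(φ) = 6/φ − 8 − 8φ. Setting this to zero and multiplying by φ: 8φ² + 8φ − 6 = 0.
φ = (−8 + √(8² + 4·8·6)) / (2·8) = (−8 + √256) / 16 = (−8 + 16)/16 = 1/2.
ℓ''(φ) = −6/φ² − 8 < 0, confirming a maximum.

φ̂_MAP = 0.500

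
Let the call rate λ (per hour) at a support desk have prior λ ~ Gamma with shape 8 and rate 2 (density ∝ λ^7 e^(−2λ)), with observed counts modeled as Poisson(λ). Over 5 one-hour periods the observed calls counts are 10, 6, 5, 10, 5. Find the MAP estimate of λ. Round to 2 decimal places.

λ̂_MAP = 6.14

Σxᵢ = 10+6+5+10+5 = 36, with n = 5.
Posterior ∝ λ^7e^(−2λ) · λ^36e^(−5λ) = λ^43e^(−7λ), i.e. Gamma(shape=44, rate=7).
The mode of a Gamma(a, b) with a ≥ 1 (shape–rate) is (a−1)/b = 43/7 ≈ 6.14.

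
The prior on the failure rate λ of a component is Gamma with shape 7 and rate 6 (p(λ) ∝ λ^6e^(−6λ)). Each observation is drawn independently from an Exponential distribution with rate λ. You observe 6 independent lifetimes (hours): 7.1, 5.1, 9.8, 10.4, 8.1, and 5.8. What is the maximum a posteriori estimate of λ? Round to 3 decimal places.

The Exponential(rate=λ) likelihood is ∝ λ^n e^(−λΣtᵢ). Here n = 6 and Σtᵢ = 7.1 + 5.1 + 9.8 + 10.4 + 8.1 + 5.8 = 46.3.
Posterior ∝ λ^6e^(−6λ) · λ^6e^(−46.3λ) = λ^12e^(−52.3λ), i.e. Gamma(13, 52.3).
Mode = (a−1)/b = 12/52.3 ≈ 0.229.

λ̂_MAP = 0.229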